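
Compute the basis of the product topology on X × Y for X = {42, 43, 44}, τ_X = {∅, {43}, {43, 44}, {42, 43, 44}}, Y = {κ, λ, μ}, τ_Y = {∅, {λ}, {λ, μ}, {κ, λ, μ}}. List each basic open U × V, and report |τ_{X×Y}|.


Basis B = {∅ × ∅, {43} × {λ}, {43} × {λ, μ}, {43, 44} × {λ}, {42, 43, 44} × {λ}, {43} × {κ, λ, μ}, {43, 44} × {λ, μ}, {42, 43, 44} × {λ, μ}, {43, 44} × {κ, λ, μ}, {42, 43, 44} × {κ, λ, μ}}; |τ_{X×Y}| = 20.

Enumerate products U × V with U ∈ τ_X, V ∈ τ_Y (deduplicated):
  ∅ × ∅ = {} (∅)
  {43} × {λ} = {(43,λ)}
  {43} × {λ, μ} = {(43,λ), (43,μ)}
  {43, 44} × {λ} = {(43,λ), (44,λ)}
  {42, 43, 44} × {λ} = {(42,λ), (43,λ), (44,λ)}
  {43} × {κ, λ, μ} = {(43,κ), (43,λ), (43,μ)}
  {43, 44} × {λ, μ} = {(43,λ), (43,μ), (44,λ), (44,μ)}
  {42, 43, 44} × {λ, μ} = {(42,λ), (42,μ), (43,λ), (43,μ), (44,λ), (44,μ)}
  {43, 44} × {κ, λ, μ} = {(43,κ), (43,λ), (43,μ), (44,κ), (44,λ), (44,μ)}
  {42, 43, 44} × {κ, λ, μ} = {(42,κ), (42,λ), (42,μ), (43,κ), (43,λ), (43,μ), (44,κ), (44,λ), (44,μ)}
These 10 distinct sets form the basis B.
Close under arbitrary unions to get τ_{X×Y}; counting gives |τ_{X×Y}| = 20.


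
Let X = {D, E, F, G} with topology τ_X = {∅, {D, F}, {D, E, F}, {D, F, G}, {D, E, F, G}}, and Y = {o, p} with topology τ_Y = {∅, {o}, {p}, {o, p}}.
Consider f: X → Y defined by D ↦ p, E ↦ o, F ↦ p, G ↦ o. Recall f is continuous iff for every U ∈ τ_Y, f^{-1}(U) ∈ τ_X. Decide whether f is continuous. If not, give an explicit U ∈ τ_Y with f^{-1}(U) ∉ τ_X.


f is NOT continuous.

Compute f^{-1}(U) for each U ∈ τ_Y:
  U = ∅: f^{-1}(U) = ∅ ∈ τ_X ✓.
  U = {o}: f^{-1}(U) = {E, G} ∉ τ_X ✗.
  U = {p}: f^{-1}(U) = {D, F} ∈ τ_X ✓.
  U = {o, p}: f^{-1}(U) = {D, E, F, G} ∈ τ_X ✓.
Found U = {o} with f^{-1}(U) = {E, G} not in τ_X. Therefore f is NOT continuous.


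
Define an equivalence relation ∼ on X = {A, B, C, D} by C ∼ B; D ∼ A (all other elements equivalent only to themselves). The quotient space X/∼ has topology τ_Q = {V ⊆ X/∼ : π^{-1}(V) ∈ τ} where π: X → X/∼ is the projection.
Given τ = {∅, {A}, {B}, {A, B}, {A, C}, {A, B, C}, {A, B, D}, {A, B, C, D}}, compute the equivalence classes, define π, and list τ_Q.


X/∼ = {[A=D], [B=C]}; |τ_Q| = 2.

Equivalence classes: [A=D], [B=C].
Quotient map π: X → X/∼ sends A ↦ [A=D], B ↦ [B=C], C ↦ [B=C], D ↦ [A=D].
For each subset V ⊆ X/∼, compute π^{-1}(V) ⊆ X and check whether π^{-1}(V) ∈ τ. V is open in τ_Q iff π^{-1}(V) ∈ τ.
  V = {}: π^{-1}(V) = ∅ ∈ τ ✓.
  V = {[A=D]}: π^{-1}(V) = {A, D} ∉ τ ✗.
  V = {[B=C]}: π^{-1}(V) = {B, C} ∉ τ ✗.
  V = {[A=D], [B=C]}: π^{-1}(V) = {A, B, C, D} ∈ τ ✓.
Open sets in the quotient: τ_Q = {{}, {[A=D], [B=C]}} (2 elements).


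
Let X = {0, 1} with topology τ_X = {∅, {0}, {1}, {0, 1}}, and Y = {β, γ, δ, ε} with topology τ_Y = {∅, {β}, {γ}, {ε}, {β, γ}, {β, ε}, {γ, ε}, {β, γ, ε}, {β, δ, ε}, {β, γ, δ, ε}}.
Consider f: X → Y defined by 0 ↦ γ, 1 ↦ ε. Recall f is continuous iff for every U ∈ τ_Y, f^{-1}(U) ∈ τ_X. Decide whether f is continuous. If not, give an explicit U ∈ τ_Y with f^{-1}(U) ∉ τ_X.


f IS continuous.

Compute f^{-1}(U) for each U ∈ τ_Y:
  U = ∅: f^{-1}(U) = ∅ ∈ τ_X ✓.
  U = {β}: f^{-1}(U) = ∅ ∈ τ_X ✓.
  U = {γ}: f^{-1}(U) = {0} ∈ τ_X ✓.
  U = {ε}: f^{-1}(U) = {1} ∈ τ_X ✓.
  U = {β, γ}: f^{-1}(U) = {0} ∈ τ_X ✓.
  U = {β, ε}: f^{-1}(U) = {1} ∈ τ_X ✓.
  U = {γ, ε}: f^{-1}(U) = {0, 1} ∈ τ_X ✓.
  U = {β, γ, ε}: f^{-1}(U) = {0, 1} ∈ τ_X ✓.
  U = {β, δ, ε}: f^{-1}(U) = {1} ∈ τ_X ✓.
  U = {β, γ, δ, ε}: f^{-1}(U) = {0, 1} ∈ τ_X ✓.
Every preimage lies in τ_X, so f IS continuous.


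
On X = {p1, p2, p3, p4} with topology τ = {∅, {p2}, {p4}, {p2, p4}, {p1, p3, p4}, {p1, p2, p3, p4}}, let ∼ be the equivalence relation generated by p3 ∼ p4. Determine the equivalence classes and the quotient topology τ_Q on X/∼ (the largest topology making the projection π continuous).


X/∼ = {[p1], [p2], [p3=p4]}; |τ_Q| = 4.

Equivalence classes: [p1], [p2], [p3=p4].
Quotient map π: X → X/∼ sends p1 ↦ [p1], p2 ↦ [p2], p3 ↦ [p3=p4], p4 ↦ [p3=p4].
For each subset V ⊆ X/∼, compute π^{-1}(V) ⊆ X and check whether π^{-1}(V) ∈ τ. V is open in τ_Q iff π^{-1}(V) ∈ τ.
  V = {}: π^{-1}(V) = ∅ ∈ τ ✓.
  V = {[p1]}: π^{-1}(V) = {p1} ∉ τ ✗.
  V = {[p2]}: π^{-1}(V) = {p2} ∈ τ ✓.
  V = {[p1], [p2]}: π^{-1}(V) = {p1, p2} ∉ τ ✗.
  V = {[p3=p4]}: π^{-1}(V) = {p3, p4} ∉ τ ✗.
  V = {[p1], [p3=p4]}: π^{-1}(V) = {p1, p3, p4} ∈ τ ✓.
  V = {[p2], [p3=p4]}: π^{-1}(V) = {p2, p3, p4} ∉ τ ✗.
  V = {[p1], [p2], [p3=p4]}: π^{-1}(V) = {p1, p2, p3, p4} ∈ τ ✓.
Open sets in the quotient: τ_Q = {{}, {[p2]}, {[p1], [p3=p4]}, {[p1], [p2], [p3=p4]}} (4 elements).


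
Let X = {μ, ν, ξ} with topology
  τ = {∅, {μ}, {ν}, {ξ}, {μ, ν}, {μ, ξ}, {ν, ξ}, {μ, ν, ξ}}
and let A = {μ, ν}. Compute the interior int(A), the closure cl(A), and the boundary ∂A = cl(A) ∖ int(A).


int(A) = {μ, ν}, cl(A) = {μ, ν}, ∂A = ∅.

Closed sets in (X, τ) are complements of opens:
  closed(X, τ) = {∅, {μ}, {ν}, {ξ}, {μ, ν}, {μ, ξ}, {ν, ξ}, {μ, ν, ξ}}.
int(A) = ⋃ {U ∈ τ : U ⊆ A}. Opens contained in A: ∅, {μ}, {ν}, {μ, ν}.
Taking the union of these: int(A) = {μ, ν}.
cl(A) = ⋂ {C closed : A ⊆ C}. Closed sets containing A: {μ, ν}, {μ, ν, ξ}.
Intersecting these: cl(A) = {μ, ν}.
∂A = cl(A) ∖ int(A) = {μ, ν} ∖ {μ, ν} = ∅.


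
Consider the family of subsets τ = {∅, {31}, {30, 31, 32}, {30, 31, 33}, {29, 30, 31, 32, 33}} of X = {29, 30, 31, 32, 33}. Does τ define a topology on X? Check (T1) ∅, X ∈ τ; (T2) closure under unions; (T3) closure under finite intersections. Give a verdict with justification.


τ is NOT a topology on X.

Axiom (T1): ∅ ∈ τ? Yes; X ∈ τ? Yes.
Axiom (T2/T3): check pairwise unions and intersections of members of τ.
Counterexample for (T3): {30, 31, 32} ∩ {30, 31, 33} = {30, 31} ∉ τ. Therefore τ is NOT a topology.


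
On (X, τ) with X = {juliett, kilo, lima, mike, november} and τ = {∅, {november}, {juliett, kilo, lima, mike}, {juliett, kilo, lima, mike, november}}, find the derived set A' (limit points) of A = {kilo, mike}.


A' = {juliett, kilo, lima, mike}

For each x ∈ X, list the open sets U ∈ τ with x ∈ U, then check whether U ∩ (A ∖ {x}) ≠ ∅ for every such U.
  x = juliett: opens ∋ x are {juliett, kilo, lima, mike}, {juliett, kilo, lima, mike, november}; each meets A ∖ {juliett}, so x IS a limit point.
  x = kilo: opens ∋ x are {juliett, kilo, lima, mike}, {juliett, kilo, lima, mike, november}; each meets A ∖ {kilo}, so x IS a limit point.
  x = lima: opens ∋ x are {juliett, kilo, lima, mike}, {juliett, kilo, lima, mike, november}; each meets A ∖ {lima}, so x IS a limit point.
  x = mike: opens ∋ x are {juliett, kilo, lima, mike}, {juliett, kilo, lima, mike, november}; each meets A ∖ {mike}, so x IS a limit point.
  x = november: open {november} ∋ x has {november} ∩ (A ∖ {november}) = ∅, so x is NOT a limit point.
Collecting: A' = {juliett, kilo, lima, mike}.


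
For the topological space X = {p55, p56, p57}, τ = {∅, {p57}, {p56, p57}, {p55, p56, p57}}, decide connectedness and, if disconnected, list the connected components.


(X, τ) is connected.

Find clopen sets (U ∈ τ with X ∖ U ∈ τ):
  U = ∅, X ∖ U = {p55, p56, p57} — both open, so U is clopen.
  U = {p55, p56, p57}, X ∖ U = ∅ — both open, so U is clopen.
Only trivial clopens (∅ and X) exist, so (X, τ) is connected.
Compute connected components by grouping points that agree on all clopens:
  component: {p55, p56, p57}


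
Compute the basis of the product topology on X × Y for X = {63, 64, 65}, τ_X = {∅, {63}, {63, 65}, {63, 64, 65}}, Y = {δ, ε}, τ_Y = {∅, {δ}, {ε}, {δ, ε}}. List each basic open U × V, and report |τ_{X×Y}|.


Basis B = {∅ × ∅, {63} × {δ}, {63} × {ε}, {63} × {δ, ε}, {63, 65} × {δ}, {63, 65} × {ε}, {63, 64, 65} × {δ}, {63, 64, 65} × {ε}, {63, 65} × {δ, ε}, {63, 64, 65} × {δ, ε}}; |τ_{X×Y}| = 16.

Enumerate products U × V with U ∈ τ_X, V ∈ τ_Y (deduplicated):
  ∅ × ∅ = {} (∅)
  {63} × {δ} = {(63,δ)}
  {63} × {ε} = {(63,ε)}
  {63} × {δ, ε} = {(63,δ), (63,ε)}
  {63, 65} × {δ} = {(63,δ), (65,δ)}
  {63, 65} × {ε} = {(63,ε), (65,ε)}
  {63, 64, 65} × {δ} = {(63,δ), (64,δ), (65,δ)}
  {63, 64, 65} × {ε} = {(63,ε), (64,ε), (65,ε)}
  {63, 65} × {δ, ε} = {(63,δ), (63,ε), (65,δ), (65,ε)}
  {63, 64, 65} × {δ, ε} = {(63,δ), (63,ε), (64,δ), (64,ε), (65,δ), (65,ε)}
These 10 distinct sets form the basis B.
Close under arbitrary unions to get τ_{X×Y}; counting gives |τ_{X×Y}| = 16.


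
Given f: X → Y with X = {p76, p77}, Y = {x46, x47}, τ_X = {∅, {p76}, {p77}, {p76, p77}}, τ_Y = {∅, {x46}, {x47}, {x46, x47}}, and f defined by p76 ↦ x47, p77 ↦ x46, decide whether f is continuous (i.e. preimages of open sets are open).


f IS continuous.

Compute f^{-1}(U) for each U ∈ τ_Y:
  U = ∅: f^{-1}(U) = ∅ ∈ τ_X ✓.
  U = {x46}: f^{-1}(U) = {p77} ∈ τ_X ✓.
  U = {x47}: f^{-1}(U) = {p76} ∈ τ_X ✓.
  U = {x46, x47}: f^{-1}(U) = {p76, p77} ∈ τ_X ✓.
Every preimage lies in τ_X, so f IS continuous.


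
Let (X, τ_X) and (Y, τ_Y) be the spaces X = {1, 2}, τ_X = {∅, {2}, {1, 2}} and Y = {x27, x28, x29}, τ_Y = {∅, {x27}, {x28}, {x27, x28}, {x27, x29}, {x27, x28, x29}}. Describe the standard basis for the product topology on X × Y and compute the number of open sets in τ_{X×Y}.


Basis B = {∅ × ∅, {2} × {x27}, {2} × {x28}, {1, 2} × {x27}, {1, 2} × {x28}, {2} × {x27, x28}, {2} × {x27, x29}, {2} × {x27, x28, x29}, {1, 2} × {x27, x28}, {1, 2} × {x27, x29}, {1, 2} × {x27, x28, x29}}; |τ_{X×Y}| = 18.

Enumerate products U × V with U ∈ τ_X, V ∈ τ_Y (deduplicated):
  ∅ × ∅ = {} (∅)
  {2} × {x27} = {(2,x27)}
  {2} × {x28} = {(2,x28)}
  {1, 2} × {x27} = {(1,x27), (2,x27)}
  {1, 2} × {x28} = {(1,x28), (2,x28)}
  {2} × {x27, x28} = {(2,x27), (2,x28)}
  {2} × {x27, x29} = {(2,x27), (2,x29)}
  {2} × {x27, x28, x29} = {(2,x27), (2,x28), (2,x29)}
  {1, 2} × {x27, x28} = {(1,x27), (1,x28), (2,x27), (2,x28)}
  {1, 2} × {x27, x29} = {(1,x27), (1,x29), (2,x27), (2,x29)}
  {1, 2} × {x27, x28, x29} = {(1,x27), (1,x28), (1,x29), (2,x27), (2,x28), (2,x29)}
These 11 distinct sets form the basis B.
Close under arbitrary unions to get τ_{X×Y}; counting gives |τ_{X×Y}| = 18.


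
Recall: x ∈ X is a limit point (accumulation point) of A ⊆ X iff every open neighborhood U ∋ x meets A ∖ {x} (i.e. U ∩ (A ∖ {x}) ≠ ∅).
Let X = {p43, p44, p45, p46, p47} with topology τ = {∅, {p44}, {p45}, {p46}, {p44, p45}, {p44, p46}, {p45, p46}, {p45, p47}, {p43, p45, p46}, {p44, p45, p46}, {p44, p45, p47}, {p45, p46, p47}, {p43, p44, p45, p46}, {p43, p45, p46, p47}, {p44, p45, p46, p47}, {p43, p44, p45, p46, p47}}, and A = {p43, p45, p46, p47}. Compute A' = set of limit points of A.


A' = {p43, p47}

For each x ∈ X, list the open sets U ∈ τ with x ∈ U, then check whether U ∩ (A ∖ {x}) ≠ ∅ for every such U.
  x = p43: opens ∋ x are {p43, p45, p46}, {p43, p44, p45, p46}, {p43, p45, p46, p47}, {p43, p44, p45, p46, p47}; each meets A ∖ {p43}, so x IS a limit point.
  x = p44: open {p44} ∋ x has {p44} ∩ (A ∖ {p44}) = ∅, so x is NOT a limit point.
  x = p45: open {p45} ∋ x has {p45} ∩ (A ∖ {p45}) = ∅, so x is NOT a limit point.
  x = p46: open {p46} ∋ x has {p46} ∩ (A ∖ {p46}) = ∅, so x is NOT a limit point.
  x = p47: opens ∋ x are {p45, p47}, {p44, p45, p47}, {p45, p46, p47}, {p43, p45, p46, p47}, {p44, p45, p46, p47}, {p43, p44, p45, p46, p47}; each meets A ∖ {p47}, so x IS a limit point.
Collecting: A' = {p43, p47}.


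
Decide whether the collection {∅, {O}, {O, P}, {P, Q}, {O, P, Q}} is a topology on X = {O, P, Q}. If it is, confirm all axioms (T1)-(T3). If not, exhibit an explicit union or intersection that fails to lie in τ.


τ is NOT a topology on X.

Axiom (T1): ∅ ∈ τ? Yes; X ∈ τ? Yes.
Axiom (T2/T3): check pairwise unions and intersections of members of τ.
Counterexample for (T3): {O, P} ∩ {P, Q} = {P} ∉ τ. Therefore τ is NOT a topology.


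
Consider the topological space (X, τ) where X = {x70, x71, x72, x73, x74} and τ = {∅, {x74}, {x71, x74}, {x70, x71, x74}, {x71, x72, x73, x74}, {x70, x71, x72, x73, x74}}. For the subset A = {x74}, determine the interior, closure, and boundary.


int(A) = {x74}, cl(A) = {x70, x71, x72, x73, x74}, ∂A = {x70, x71, x72, x73}.

Closed sets in (X, τ) are complements of opens:
  closed(X, τ) = {∅, {x70}, {x72, x73}, {x70, x72, x73}, {x70, x71, x72, x73}, {x70, x71, x72, x73, x74}}.
int(A) = ⋃ {U ∈ τ : U ⊆ A}. Opens contained in A: ∅, {x74}.
Taking the union of these: int(A) = {x74}.
cl(A) = ⋂ {C closed : A ⊆ C}. Closed sets containing A: {x70, x71, x72, x73, x74}.
Intersecting these: cl(A) = {x70, x71, x72, x73, x74}.
∂A = cl(A) ∖ int(A) = {x70, x71, x72, x73, x74} ∖ {x74} = {x70, x71, x72, x73}.


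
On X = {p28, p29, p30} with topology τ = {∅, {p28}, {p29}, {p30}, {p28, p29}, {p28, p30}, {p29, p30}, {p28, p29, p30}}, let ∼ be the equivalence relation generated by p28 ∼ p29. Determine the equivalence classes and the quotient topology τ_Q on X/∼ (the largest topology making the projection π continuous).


X/∼ = {[p28=p29], [p30]}; |τ_Q| = 4.

Equivalence classes: [p28=p29], [p30].
Quotient map π: X → X/∼ sends p28 ↦ [p28=p29], p29 ↦ [p28=p29], p30 ↦ [p30].
For each subset V ⊆ X/∼, compute π^{-1}(V) ⊆ X and check whether π^{-1}(V) ∈ τ. V is open in τ_Q iff π^{-1}(V) ∈ τ.
  V = {}: π^{-1}(V) = ∅ ∈ τ ✓.
  V = {[p28=p29]}: π^{-1}(V) = {p28, p29} ∈ τ ✓.
  V = {[p30]}: π^{-1}(V) = {p30} ∈ τ ✓.
  V = {[p28=p29], [p30]}: π^{-1}(V) = {p28, p29, p30} ∈ τ ✓.
Open sets in the quotient: τ_Q = {{}, {[p28=p29]}, {[p30]}, {[p28=p29], [p30]}} (4 elements).


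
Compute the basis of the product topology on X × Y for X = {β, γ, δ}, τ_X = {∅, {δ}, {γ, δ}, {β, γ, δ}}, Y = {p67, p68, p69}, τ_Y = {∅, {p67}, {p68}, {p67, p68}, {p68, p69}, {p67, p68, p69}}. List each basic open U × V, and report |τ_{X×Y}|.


Basis B = {∅ × ∅, {δ} × {p67}, {δ} × {p68}, {γ, δ} × {p67}, {γ, δ} × {p68}, {δ} × {p67, p68}, {δ} × {p68, p69}, {β, γ, δ} × {p67}, {β, γ, δ} × {p68}, {δ} × {p67, p68, p69}, {γ, δ} × {p67, p68}, {γ, δ} × {p68, p69}, {β, γ, δ} × {p67, p68}, {β, γ, δ} × {p68, p69}, {γ, δ} × {p67, p68, p69}, {β, γ, δ} × {p67, p68, p69}}; |τ_{X×Y}| = 40.

Enumerate products U × V with U ∈ τ_X, V ∈ τ_Y (deduplicated):
  ∅ × ∅ = {} (∅)
  {δ} × {p67} = {(δ,p67)}
  {δ} × {p68} = {(δ,p68)}
  {γ, δ} × {p67} = {(γ,p67), (δ,p67)}
  {γ, δ} × {p68} = {(γ,p68), (δ,p68)}
  {δ} × {p67, p68} = {(δ,p67), (δ,p68)}
  {δ} × {p68, p69} = {(δ,p68), (δ,p69)}
  {β, γ, δ} × {p67} = {(β,p67), (γ,p67), (δ,p67)}
  {β, γ, δ} × {p68} = {(β,p68), (γ,p68), (δ,p68)}
  {δ} × {p67, p68, p69} = {(δ,p67), (δ,p68), (δ,p69)}
  {γ, δ} × {p67, p68} = {(γ,p67), (γ,p68), (δ,p67), (δ,p68)}
  {γ, δ} × {p68, p69} = {(γ,p68), (γ,p69), (δ,p68), (δ,p69)}
  {β, γ, δ} × {p67, p68} = {(β,p67), (β,p68), (γ,p67), (γ,p68), (δ,p67), (δ,p68)}
  {β, γ, δ} × {p68, p69} = {(β,p68), (β,p69), (γ,p68), (γ,p69), (δ,p68), (δ,p69)}
  {γ, δ} × {p67, p68, p69} = {(γ,p67), (γ,p68), (γ,p69), (δ,p67), (δ,p68), (δ,p69)}
  {β, γ, δ} × {p67, p68, p69} = {(β,p67), (β,p68), (β,p69), (γ,p67), (γ,p68), (γ,p69), (δ,p67), (δ,p68), (δ,p69)}
These 16 distinct sets form the basis B.
Close under arbitrary unions to get τ_{X×Y}; counting gives |τ_{X×Y}| = 40.


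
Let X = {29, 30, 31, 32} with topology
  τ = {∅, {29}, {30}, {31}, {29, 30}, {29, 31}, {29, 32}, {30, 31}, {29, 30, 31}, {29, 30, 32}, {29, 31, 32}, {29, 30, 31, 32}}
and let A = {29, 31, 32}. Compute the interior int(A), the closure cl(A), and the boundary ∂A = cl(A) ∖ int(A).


int(A) = {29, 31, 32}, cl(A) = {29, 31, 32}, ∂A = ∅.

Closed sets in (X, τ) are complements of opens:
  closed(X, τ) = {∅, {30}, {31}, {32}, {29, 32}, {30, 31}, {30, 32}, {31, 32}, {29, 30, 32}, {29, 31, 32}, {30, 31, 32}, {29, 30, 31, 32}}.
int(A) = ⋃ {U ∈ τ : U ⊆ A}. Opens contained in A: ∅, {29}, {31}, {29, 31}, {29, 32}, {29, 31, 32}.
Taking the union of these: int(A) = {29, 31, 32}.
cl(A) = ⋂ {C closed : A ⊆ C}. Closed sets containing A: {29, 31, 32}, {29, 30, 31, 32}.
Intersecting these: cl(A) = {29, 31, 32}.
∂A = cl(A) ∖ int(A) = {29, 31, 32} ∖ {29, 31, 32} = ∅.


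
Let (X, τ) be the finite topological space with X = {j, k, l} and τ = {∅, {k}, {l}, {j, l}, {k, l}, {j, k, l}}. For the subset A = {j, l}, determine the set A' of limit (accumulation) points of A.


A' = {j}

For each x ∈ X, list the open sets U ∈ τ with x ∈ U, then check whether U ∩ (A ∖ {x}) ≠ ∅ for every such U.
  x = j: opens ∋ x are {j, l}, {j, k, l}; each meets A ∖ {j}, so x IS a limit point.
  x = k: open {k} ∋ x has {k} ∩ (A ∖ {k}) = ∅, so x is NOT a limit point.
  x = l: open {l} ∋ x has {l} ∩ (A ∖ {l}) = ∅, so x is NOT a limit point.
Collecting: A' = {j}.


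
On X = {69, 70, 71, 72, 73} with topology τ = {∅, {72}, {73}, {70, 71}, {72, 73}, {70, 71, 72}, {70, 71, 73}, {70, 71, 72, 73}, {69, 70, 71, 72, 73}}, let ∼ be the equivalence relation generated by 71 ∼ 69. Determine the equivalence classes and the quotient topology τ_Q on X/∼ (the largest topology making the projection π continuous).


X/∼ = {[69=71], [70], [72], [73]}; |τ_Q| = 5.

Equivalence classes: [69=71], [70], [72], [73].
Quotient map π: X → X/∼ sends 69 ↦ [69=71], 70 ↦ [70], 71 ↦ [69=71], 72 ↦ [72], 73 ↦ [73].
For each subset V ⊆ X/∼, compute π^{-1}(V) ⊆ X and check whether π^{-1}(V) ∈ τ. V is open in τ_Q iff π^{-1}(V) ∈ τ.
  V = {}: π^{-1}(V) = ∅ ∈ τ ✓.
  V = {[69=71]}: π^{-1}(V) = {69, 71} ∉ τ ✗.
  V = {[70]}: π^{-1}(V) = {70} ∉ τ ✗.
  V = {[69=71], [70]}: π^{-1}(V) = {69, 70, 71} ∉ τ ✗.
  V = {[72]}: π^{-1}(V) = {72} ∈ τ ✓.
  V = {[69=71], [72]}: π^{-1}(V) = {69, 71, 72} ∉ τ ✗.
  V = {[70], [72]}: π^{-1}(V) = {70, 72} ∉ τ ✗.
  V = {[69=71], [70], [72]}: π^{-1}(V) = {69, 70, 71, 72} ∉ τ ✗.
  V = {[73]}: π^{-1}(V) = {73} ∈ τ ✓.
  V = {[69=71], [73]}: π^{-1}(V) = {69, 71, 73} ∉ τ ✗.
  V = {[70], [73]}: π^{-1}(V) = {70, 73} ∉ τ ✗.
  V = {[69=71], [70], [73]}: π^{-1}(V) = {69, 70, 71, 73} ∉ τ ✗.
  V = {[72], [73]}: π^{-1}(V) = {72, 73} ∈ τ ✓.
  V = {[69=71], [72], [73]}: π^{-1}(V) = {69, 71, 72, 73} ∉ τ ✗.
  V = {[70], [72], [73]}: π^{-1}(V) = {70, 72, 73} ∉ τ ✗.
  V = {[69=71], [70], [72], [73]}: π^{-1}(V) = {69, 70, 71, 72, 73} ∈ τ ✓.
Open sets in the quotient: τ_Q = {{}, {[72]}, {[73]}, {[72], [73]}, {[69=71], [70], [72], [73]}} (5 elements).


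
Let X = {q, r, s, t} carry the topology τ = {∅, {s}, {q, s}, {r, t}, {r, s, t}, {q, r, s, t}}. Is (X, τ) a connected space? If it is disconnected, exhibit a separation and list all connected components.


(X, τ) is disconnected; components = [{q, s}, {r, t}].

Find clopen sets (U ∈ τ with X ∖ U ∈ τ):
  U = ∅, X ∖ U = {q, r, s, t} — both open, so U is clopen.
  U = {q, s}, X ∖ U = {r, t} — both open, so U is clopen.
  U = {r, t}, X ∖ U = {q, s} — both open, so U is clopen.
  U = {q, r, s, t}, X ∖ U = ∅ — both open, so U is clopen.
Nontrivial clopen(s) exist: e.g. {q, s}. So (X, τ) is disconnected.
Compute connected components by grouping points that agree on all clopens:
  component: {q, s}
  component: {r, t}


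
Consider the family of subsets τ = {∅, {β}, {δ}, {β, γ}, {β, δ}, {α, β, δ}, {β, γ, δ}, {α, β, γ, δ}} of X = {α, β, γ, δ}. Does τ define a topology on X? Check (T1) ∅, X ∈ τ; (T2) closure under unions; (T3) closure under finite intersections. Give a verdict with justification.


τ IS a topology on X.

Axiom (T1): ∅ ∈ τ? Yes; X ∈ τ? Yes.
Axiom (T2/T3): check pairwise unions and intersections of members of τ.
All pairwise intersections and unions checked — each lies in τ. Therefore τ satisfies (T1), (T2), (T3): it IS a topology on X.


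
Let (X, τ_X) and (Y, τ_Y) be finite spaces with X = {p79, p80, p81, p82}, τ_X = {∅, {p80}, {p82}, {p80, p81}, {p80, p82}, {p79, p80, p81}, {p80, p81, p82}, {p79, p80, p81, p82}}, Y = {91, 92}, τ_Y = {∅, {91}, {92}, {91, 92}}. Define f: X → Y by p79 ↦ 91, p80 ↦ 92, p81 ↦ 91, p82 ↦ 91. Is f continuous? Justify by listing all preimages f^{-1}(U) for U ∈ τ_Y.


f is NOT continuous.

Compute f^{-1}(U) for each U ∈ τ_Y:
  U = ∅: f^{-1}(U) = ∅ ∈ τ_X ✓.
  U = {91}: f^{-1}(U) = {p79, p81, p82} ∉ τ_X ✗.
  U = {92}: f^{-1}(U) = {p80} ∈ τ_X ✓.
  U = {91, 92}: f^{-1}(U) = {p79, p80, p81, p82} ∈ τ_X ✓.
Found U = {91} with f^{-1}(U) = {p79, p81, p82} not in τ_X. Therefore f is NOT continuous.


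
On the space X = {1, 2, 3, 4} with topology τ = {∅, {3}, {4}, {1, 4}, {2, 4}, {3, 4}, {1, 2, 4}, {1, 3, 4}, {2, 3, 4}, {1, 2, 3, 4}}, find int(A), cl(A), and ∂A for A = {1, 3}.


int(A) = {3}, cl(A) = {1, 3}, ∂A = {1}.

Closed sets in (X, τ) are complements of opens:
  closed(X, τ) = {∅, {1}, {2}, {3}, {1, 2}, {1, 3}, {2, 3}, {1, 2, 3}, {1, 2, 4}, {1, 2, 3, 4}}.
int(A) = ⋃ {U ∈ τ : U ⊆ A}. Opens contained in A: ∅, {3}.
Taking the union of these: int(A) = {3}.
cl(A) = ⋂ {C closed : A ⊆ C}. Closed sets containing A: {1, 3}, {1, 2, 3}, {1, 2, 3, 4}.
Intersecting these: cl(A) = {1, 3}.
∂A = cl(A) ∖ int(A) = {1, 3} ∖ {3} = {1}.


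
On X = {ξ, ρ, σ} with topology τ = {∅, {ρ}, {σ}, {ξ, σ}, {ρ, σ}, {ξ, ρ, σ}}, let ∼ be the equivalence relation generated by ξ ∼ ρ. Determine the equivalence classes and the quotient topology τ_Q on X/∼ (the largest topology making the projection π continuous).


X/∼ = {[ξ=ρ], [σ]}; |τ_Q| = 3.

Equivalence classes: [ξ=ρ], [σ].
Quotient map π: X → X/∼ sends ξ ↦ [ξ=ρ], ρ ↦ [ξ=ρ], σ ↦ [σ].
For each subset V ⊆ X/∼, compute π^{-1}(V) ⊆ X and check whether π^{-1}(V) ∈ τ. V is open in τ_Q iff π^{-1}(V) ∈ τ.
  V = {}: π^{-1}(V) = ∅ ∈ τ ✓.
  V = {[ξ=ρ]}: π^{-1}(V) = {ξ, ρ} ∉ τ ✗.
  V = {[σ]}: π^{-1}(V) = {σ} ∈ τ ✓.
  V = {[ξ=ρ], [σ]}: π^{-1}(V) = {ξ, ρ, σ} ∈ τ ✓.
Open sets in the quotient: τ_Q = {{}, {[σ]}, {[ξ=ρ], [σ]}} (3 elements).


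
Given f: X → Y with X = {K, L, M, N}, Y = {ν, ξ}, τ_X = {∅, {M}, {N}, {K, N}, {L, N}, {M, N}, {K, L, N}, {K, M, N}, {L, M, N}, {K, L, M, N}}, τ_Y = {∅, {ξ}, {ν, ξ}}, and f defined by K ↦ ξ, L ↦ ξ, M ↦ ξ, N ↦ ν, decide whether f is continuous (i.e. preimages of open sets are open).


f is NOT continuous.

Compute f^{-1}(U) for each U ∈ τ_Y:
  U = ∅: f^{-1}(U) = ∅ ∈ τ_X ✓.
  U = {ξ}: f^{-1}(U) = {K, L, M} ∉ τ_X ✗.
  U = {ν, ξ}: f^{-1}(U) = {K, L, M, N} ∈ τ_X ✓.
Found U = {ξ} with f^{-1}(U) = {K, L, M} not in τ_X. Therefore f is NOT continuous.


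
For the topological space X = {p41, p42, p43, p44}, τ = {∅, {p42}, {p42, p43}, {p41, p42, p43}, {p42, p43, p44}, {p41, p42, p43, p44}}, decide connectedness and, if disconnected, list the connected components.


(X, τ) is connected.

Find clopen sets (U ∈ τ with X ∖ U ∈ τ):
  U = ∅, X ∖ U = {p41, p42, p43, p44} — both open, so U is clopen.
  U = {p41, p42, p43, p44}, X ∖ U = ∅ — both open, so U is clopen.
Only trivial clopens (∅ and X) exist, so (X, τ) is connected.
Compute connected components by grouping points that agree on all clopens:
  component: {p41, p42, p43, p44}


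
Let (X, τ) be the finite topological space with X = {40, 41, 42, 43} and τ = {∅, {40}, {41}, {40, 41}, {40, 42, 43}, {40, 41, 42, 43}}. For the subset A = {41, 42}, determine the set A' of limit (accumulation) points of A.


A' = {43}

For each x ∈ X, list the open sets U ∈ τ with x ∈ U, then check whether U ∩ (A ∖ {x}) ≠ ∅ for every such U.
  x = 40: open {40} ∋ x has {40} ∩ (A ∖ {40}) = ∅, so x is NOT a limit point.
  x = 41: open {41} ∋ x has {41} ∩ (A ∖ {41}) = ∅, so x is NOT a limit point.
  x = 42: open {40, 42, 43} ∋ x has {40, 42, 43} ∩ (A ∖ {42}) = ∅, so x is NOT a limit point.
  x = 43: opens ∋ x are {40, 42, 43}, {40, 41, 42, 43}; each meets A ∖ {43}, so x IS a limit point.
Collecting: A' = {43}.


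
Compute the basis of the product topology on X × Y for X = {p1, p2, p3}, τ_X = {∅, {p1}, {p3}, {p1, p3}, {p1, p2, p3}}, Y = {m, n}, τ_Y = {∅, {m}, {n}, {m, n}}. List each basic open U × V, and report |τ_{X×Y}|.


Basis B = {∅ × ∅, {p1} × {m}, {p1} × {n}, {p3} × {m}, {p3} × {n}, {p1} × {m, n}, {p1, p3} × {m}, {p1, p3} × {n}, {p3} × {m, n}, {p1, p2, p3} × {m}, {p1, p2, p3} × {n}, {p1, p3} × {m, n}, {p1, p2, p3} × {m, n}}; |τ_{X×Y}| = 25.

Enumerate products U × V with U ∈ τ_X, V ∈ τ_Y (deduplicated):
  ∅ × ∅ = {} (∅)
  {p1} × {m} = {(p1,m)}
  {p1} × {n} = {(p1,n)}
  {p3} × {m} = {(p3,m)}
  {p3} × {n} = {(p3,n)}
  {p1} × {m, n} = {(p1,m), (p1,n)}
  {p1, p3} × {m} = {(p1,m), (p3,m)}
  {p1, p3} × {n} = {(p1,n), (p3,n)}
  {p3} × {m, n} = {(p3,m), (p3,n)}
  {p1, p2, p3} × {m} = {(p1,m), (p2,m), (p3,m)}
  {p1, p2, p3} × {n} = {(p1,n), (p2,n), (p3,n)}
  {p1, p3} × {m, n} = {(p1,m), (p1,n), (p3,m), (p3,n)}
  {p1, p2, p3} × {m, n} = {(p1,m), (p1,n), (p2,m), (p2,n), (p3,m), (p3,n)}
These 13 distinct sets form the basis B.
Close under arbitrary unions to get τ_{X×Y}; counting gives |τ_{X×Y}| = 25.


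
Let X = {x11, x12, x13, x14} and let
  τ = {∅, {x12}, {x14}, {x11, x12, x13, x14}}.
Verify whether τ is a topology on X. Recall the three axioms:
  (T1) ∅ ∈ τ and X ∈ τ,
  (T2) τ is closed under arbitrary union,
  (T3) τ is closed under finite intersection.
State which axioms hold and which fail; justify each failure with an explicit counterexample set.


τ is NOT a topology on X.

Axiom (T1): ∅ ∈ τ? Yes; X ∈ τ? Yes.
Axiom (T2/T3): check pairwise unions and intersections of members of τ.
Counterexample for (T2): {x12} ∪ {x14} = {x12, x14} ∉ τ. Therefore τ is NOT a topology.


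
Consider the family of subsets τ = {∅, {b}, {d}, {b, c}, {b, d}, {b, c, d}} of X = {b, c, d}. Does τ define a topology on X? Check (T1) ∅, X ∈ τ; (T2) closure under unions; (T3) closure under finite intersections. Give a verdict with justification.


τ IS a topology on X.

Axiom (T1): ∅ ∈ τ? Yes; X ∈ τ? Yes.
Axiom (T2/T3): check pairwise unions and intersections of members of τ.
All pairwise intersections and unions checked — each lies in τ. Therefore τ satisfies (T1), (T2), (T3): it IS a topology on X.


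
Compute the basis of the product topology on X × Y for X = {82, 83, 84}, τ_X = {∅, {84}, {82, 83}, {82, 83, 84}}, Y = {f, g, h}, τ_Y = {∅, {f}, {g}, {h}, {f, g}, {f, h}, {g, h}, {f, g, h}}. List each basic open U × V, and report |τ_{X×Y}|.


Basis B = {∅ × ∅, {84} × {f}, {84} × {g}, {84} × {h}, {82, 83} × {f}, {82, 83} × {g}, {82, 83} × {h}, {84} × {f, g}, {84} × {f, h}, {84} × {g, h}, {82, 83, 84} × {f}, {82, 83, 84} × {g}, {82, 83, 84} × {h}, {84} × {f, g, h}, {82, 83} × {f, g}, {82, 83} × {f, h}, {82, 83} × {g, h}, {82, 83} × {f, g, h}, {82, 83, 84} × {f, g}, {82, 83, 84} × {f, h}, {82, 83, 84} × {g, h}, {82, 83, 84} × {f, g, h}}; |τ_{X×Y}| = 64.

Enumerate products U × V with U ∈ τ_X, V ∈ τ_Y (deduplicated):
  ∅ × ∅ = {} (∅)
  {84} × {f} = {(84,f)}
  {84} × {g} = {(84,g)}
  {84} × {h} = {(84,h)}
  {82, 83} × {f} = {(82,f), (83,f)}
  {82, 83} × {g} = {(82,g), (83,g)}
  {82, 83} × {h} = {(82,h), (83,h)}
  {84} × {f, g} = {(84,f), (84,g)}
  {84} × {f, h} = {(84,f), (84,h)}
  {84} × {g, h} = {(84,g), (84,h)}
  {82, 83, 84} × {f} = {(82,f), (83,f), (84,f)}
  {82, 83, 84} × {g} = {(82,g), (83,g), (84,g)}
  {82, 83, 84} × {h} = {(82,h), (83,h), (84,h)}
  {84} × {f, g, h} = {(84,f), (84,g), (84,h)}
  {82, 83} × {f, g} = {(82,f), (82,g), (83,f), (83,g)}
  {82, 83} × {f, h} = {(82,f), (82,h), (83,f), (83,h)}
  {82, 83} × {g, h} = {(82,g), (82,h), (83,g), (83,h)}
  {82, 83} × {f, g, h} = {(82,f), (82,g), (82,h), (83,f), (83,g), (83,h)}
  {82, 83, 84} × {f, g} = {(82,f), (82,g), (83,f), (83,g), (84,f), (84,g)}
  {82, 83, 84} × {f, h} = {(82,f), (82,h), (83,f), (83,h), (84,f), (84,h)}
  {82, 83, 84} × {g, h} = {(82,g), (82,h), (83,g), (83,h), (84,g), (84,h)}
  {82, 83, 84} × {f, g, h} = {(82,f), (82,g), (82,h), (83,f), (83,g), (83,h), (84,f), (84,g), (84,h)}
These 22 distinct sets form the basis B.
Close under arbitrary unions to get τ_{X×Y}; counting gives |τ_{X×Y}| = 64.


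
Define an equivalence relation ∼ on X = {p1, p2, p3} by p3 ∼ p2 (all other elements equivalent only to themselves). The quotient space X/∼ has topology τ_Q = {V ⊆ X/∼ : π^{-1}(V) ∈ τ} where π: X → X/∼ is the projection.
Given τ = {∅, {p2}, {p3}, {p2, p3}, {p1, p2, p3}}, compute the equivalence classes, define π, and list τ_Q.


X/∼ = {[p1], [p2=p3]}; |τ_Q| = 3.

Equivalence classes: [p1], [p2=p3].
Quotient map π: X → X/∼ sends p1 ↦ [p1], p2 ↦ [p2=p3], p3 ↦ [p2=p3].
For each subset V ⊆ X/∼, compute π^{-1}(V) ⊆ X and check whether π^{-1}(V) ∈ τ. V is open in τ_Q iff π^{-1}(V) ∈ τ.
  V = {}: π^{-1}(V) = ∅ ∈ τ ✓.
  V = {[p1]}: π^{-1}(V) = {p1} ∉ τ ✗.
  V = {[p2=p3]}: π^{-1}(V) = {p2, p3} ∈ τ ✓.
  V = {[p1], [p2=p3]}: π^{-1}(V) = {p1, p2, p3} ∈ τ ✓.
Open sets in the quotient: τ_Q = {{}, {[p2=p3]}, {[p1], [p2=p3]}} (3 elements).


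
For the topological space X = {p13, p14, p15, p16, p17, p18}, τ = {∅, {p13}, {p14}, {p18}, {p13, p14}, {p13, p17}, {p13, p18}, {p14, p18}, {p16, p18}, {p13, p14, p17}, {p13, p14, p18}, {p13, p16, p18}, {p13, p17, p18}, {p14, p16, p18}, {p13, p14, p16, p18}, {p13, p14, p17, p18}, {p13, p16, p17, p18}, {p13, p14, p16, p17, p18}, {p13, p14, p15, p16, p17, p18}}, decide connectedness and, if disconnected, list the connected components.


(X, τ) is connected.

Find clopen sets (U ∈ τ with X ∖ U ∈ τ):
  U = ∅, X ∖ U = {p13, p14, p15, p16, p17, p18} — both open, so U is clopen.
  U = {p13, p14, p15, p16, p17, p18}, X ∖ U = ∅ — both open, so U is clopen.
Only trivial clopens (∅ and X) exist, so (X, τ) is connected.
Compute connected components by grouping points that agree on all clopens:
  component: {p13, p14, p15, p16, p17, p18}


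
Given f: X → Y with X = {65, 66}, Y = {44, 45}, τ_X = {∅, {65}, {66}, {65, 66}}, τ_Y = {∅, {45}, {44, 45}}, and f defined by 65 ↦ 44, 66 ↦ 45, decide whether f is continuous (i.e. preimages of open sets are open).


f IS continuous.

Compute f^{-1}(U) for each U ∈ τ_Y:
  U = ∅: f^{-1}(U) = ∅ ∈ τ_X ✓.
  U = {45}: f^{-1}(U) = {66} ∈ τ_X ✓.
  U = {44, 45}: f^{-1}(U) = {65, 66} ∈ τ_X ✓.
Every preimage lies in τ_X, so f IS continuous.


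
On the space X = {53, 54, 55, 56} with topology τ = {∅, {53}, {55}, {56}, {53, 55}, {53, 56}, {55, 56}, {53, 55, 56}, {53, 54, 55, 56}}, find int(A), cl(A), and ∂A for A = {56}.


int(A) = {56}, cl(A) = {54, 56}, ∂A = {54}.

Closed sets in (X, τ) are complements of opens:
  closed(X, τ) = {∅, {54}, {53, 54}, {54, 55}, {54, 56}, {53, 54, 55}, {53, 54, 56}, {54, 55, 56}, {53, 54, 55, 56}}.
int(A) = ⋃ {U ∈ τ : U ⊆ A}. Opens contained in A: ∅, {56}.
Taking the union of these: int(A) = {56}.
cl(A) = ⋂ {C closed : A ⊆ C}. Closed sets containing A: {54, 56}, {53, 54, 56}, {54, 55, 56}, {53, 54, 55, 56}.
Intersecting these: cl(A) = {54, 56}.
∂A = cl(A) ∖ int(A) = {54, 56} ∖ {56} = {54}.


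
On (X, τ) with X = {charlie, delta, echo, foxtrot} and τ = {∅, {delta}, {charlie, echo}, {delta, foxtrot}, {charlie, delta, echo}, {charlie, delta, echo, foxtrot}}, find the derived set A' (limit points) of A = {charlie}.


A' = {echo}

For each x ∈ X, list the open sets U ∈ τ with x ∈ U, then check whether U ∩ (A ∖ {x}) ≠ ∅ for every such U.
  x = charlie: open {charlie, echo} ∋ x has {charlie, echo} ∩ (A ∖ {charlie}) = ∅, so x is NOT a limit point.
  x = delta: open {delta} ∋ x has {delta} ∩ (A ∖ {delta}) = ∅, so x is NOT a limit point.
  x = echo: opens ∋ x are {charlie, echo}, {charlie, delta, echo}, {charlie, delta, echo, foxtrot}; each meets A ∖ {echo}, so x IS a limit point.
  x = foxtrot: open {delta, foxtrot} ∋ x has {delta, foxtrot} ∩ (A ∖ {foxtrot}) = ∅, so x is NOT a limit point.
Collecting: A' = {echo}.


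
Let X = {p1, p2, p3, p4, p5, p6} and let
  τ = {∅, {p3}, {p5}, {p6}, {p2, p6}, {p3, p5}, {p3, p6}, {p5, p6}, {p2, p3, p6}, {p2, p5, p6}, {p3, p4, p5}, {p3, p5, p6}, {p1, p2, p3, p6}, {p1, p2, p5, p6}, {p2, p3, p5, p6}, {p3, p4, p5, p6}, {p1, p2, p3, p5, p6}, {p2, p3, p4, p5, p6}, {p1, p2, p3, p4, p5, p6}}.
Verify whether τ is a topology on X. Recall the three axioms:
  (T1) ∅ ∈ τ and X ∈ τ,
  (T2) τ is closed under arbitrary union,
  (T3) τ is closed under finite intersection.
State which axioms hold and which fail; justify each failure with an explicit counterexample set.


τ is NOT a topology on X.

Axiom (T1): ∅ ∈ τ? Yes; X ∈ τ? Yes.
Axiom (T2/T3): check pairwise unions and intersections of members of τ.
Counterexample for (T3): {p1, p2, p3, p6} ∩ {p1, p2, p5, p6} = {p1, p2, p6} ∉ τ. Therefore τ is NOT a topology.


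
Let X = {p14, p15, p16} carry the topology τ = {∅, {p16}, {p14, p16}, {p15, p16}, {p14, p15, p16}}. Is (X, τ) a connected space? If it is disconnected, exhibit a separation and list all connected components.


(X, τ) is connected.

Find clopen sets (U ∈ τ with X ∖ U ∈ τ):
  U = ∅, X ∖ U = {p14, p15, p16} — both open, so U is clopen.
  U = {p14, p15, p16}, X ∖ U = ∅ — both open, so U is clopen.
Only trivial clopens (∅ and X) exist, so (X, τ) is connected.
Compute connected components by grouping points that agree on all clopens:
  component: {p14, p15, p16}


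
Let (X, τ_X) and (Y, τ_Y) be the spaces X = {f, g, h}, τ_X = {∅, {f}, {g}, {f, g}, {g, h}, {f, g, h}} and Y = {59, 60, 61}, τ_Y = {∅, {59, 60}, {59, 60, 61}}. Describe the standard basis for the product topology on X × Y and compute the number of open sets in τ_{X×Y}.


Basis B = {∅ × ∅, {f} × {59, 60}, {g} × {59, 60}, {f} × {59, 60, 61}, {g} × {59, 60, 61}, {f, g} × {59, 60}, {g, h} × {59, 60}, {f, g} × {59, 60, 61}, {f, g, h} × {59, 60}, {g, h} × {59, 60, 61}, {f, g, h} × {59, 60, 61}}; |τ_{X×Y}| = 18.

Enumerate products U × V with U ∈ τ_X, V ∈ τ_Y (deduplicated):
  ∅ × ∅ = {} (∅)
  {f} × {59, 60} = {(f,59), (f,60)}
  {g} × {59, 60} = {(g,59), (g,60)}
  {f} × {59, 60, 61} = {(f,59), (f,60), (f,61)}
  {g} × {59, 60, 61} = {(g,59), (g,60), (g,61)}
  {f, g} × {59, 60} = {(f,59), (f,60), (g,59), (g,60)}
  {g, h} × {59, 60} = {(g,59), (g,60), (h,59), (h,60)}
  {f, g} × {59, 60, 61} = {(f,59), (f,60), (f,61), (g,59), (g,60), (g,61)}
  {f, g, h} × {59, 60} = {(f,59), (f,60), (g,59), (g,60), (h,59), (h,60)}
  {g, h} × {59, 60, 61} = {(g,59), (g,60), (g,61), (h,59), (h,60), (h,61)}
  {f, g, h} × {59, 60, 61} = {(f,59), (f,60), (f,61), (g,59), (g,60), (g,61), (h,59), (h,60), (h,61)}
These 11 distinct sets form the basis B.
Close under arbitrary unions to get τ_{X×Y}; counting gives |τ_{X×Y}| = 18.


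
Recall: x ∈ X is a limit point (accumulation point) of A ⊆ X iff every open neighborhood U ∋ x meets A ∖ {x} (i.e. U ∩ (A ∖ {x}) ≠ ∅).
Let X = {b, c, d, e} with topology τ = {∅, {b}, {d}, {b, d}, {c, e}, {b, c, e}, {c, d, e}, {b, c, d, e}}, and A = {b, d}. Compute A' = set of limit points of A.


A' = ∅

For each x ∈ X, list the open sets U ∈ τ with x ∈ U, then check whether U ∩ (A ∖ {x}) ≠ ∅ for every such U.
  x = b: open {b} ∋ x has {b} ∩ (A ∖ {b}) = ∅, so x is NOT a limit point.
  x = c: open {c, e} ∋ x has {c, e} ∩ (A ∖ {c}) = ∅, so x is NOT a limit point.
  x = d: open {d} ∋ x has {d} ∩ (A ∖ {d}) = ∅, so x is NOT a limit point.
  x = e: open {c, e} ∋ x has {c, e} ∩ (A ∖ {e}) = ∅, so x is NOT a limit point.
Collecting: A' = ∅.


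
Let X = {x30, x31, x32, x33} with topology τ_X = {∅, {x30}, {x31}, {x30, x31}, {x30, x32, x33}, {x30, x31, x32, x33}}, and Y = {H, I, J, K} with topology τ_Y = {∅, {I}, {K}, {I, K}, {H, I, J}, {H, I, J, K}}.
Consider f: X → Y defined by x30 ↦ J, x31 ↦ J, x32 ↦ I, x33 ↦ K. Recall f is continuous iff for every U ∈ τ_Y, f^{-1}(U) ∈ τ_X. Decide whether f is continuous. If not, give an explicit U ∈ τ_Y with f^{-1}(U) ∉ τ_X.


f is NOT continuous.

Compute f^{-1}(U) for each U ∈ τ_Y:
  U = ∅: f^{-1}(U) = ∅ ∈ τ_X ✓.
  U = {I}: f^{-1}(U) = {x32} ∉ τ_X ✗.
  U = {K}: f^{-1}(U) = {x33} ∉ τ_X ✗.
  U = {I, K}: f^{-1}(U) = {x32, x33} ∉ τ_X ✗.
  U = {H, I, J}: f^{-1}(U) = {x30, x31, x32} ∉ τ_X ✗.
  U = {H, I, J, K}: f^{-1}(U) = {x30, x31, x32, x33} ∈ τ_X ✓.
Found U = {I} with f^{-1}(U) = {x32} not in τ_X. Therefore f is NOT continuous.


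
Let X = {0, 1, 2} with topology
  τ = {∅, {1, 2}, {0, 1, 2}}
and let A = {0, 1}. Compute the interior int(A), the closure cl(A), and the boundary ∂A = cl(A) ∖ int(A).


int(A) = ∅, cl(A) = {0, 1, 2}, ∂A = {0, 1, 2}.

Closed sets in (X, τ) are complements of opens:
  closed(X, τ) = {∅, {0}, {0, 1, 2}}.
int(A) = ⋃ {U ∈ τ : U ⊆ A}. Opens contained in A: ∅.
Taking the union of these: int(A) = ∅.
cl(A) = ⋂ {C closed : A ⊆ C}. Closed sets containing A: {0, 1, 2}.
Intersecting these: cl(A) = {0, 1, 2}.
∂A = cl(A) ∖ int(A) = {0, 1, 2} ∖ ∅ = {0, 1, 2}.


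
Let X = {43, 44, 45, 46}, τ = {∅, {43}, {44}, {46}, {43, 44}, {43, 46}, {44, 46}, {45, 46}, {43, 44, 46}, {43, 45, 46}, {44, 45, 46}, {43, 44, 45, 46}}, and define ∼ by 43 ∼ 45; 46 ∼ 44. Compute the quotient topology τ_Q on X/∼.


X/∼ = {[43=45], [44=46]}; |τ_Q| = 3.

Equivalence classes: [43=45], [44=46].
Quotient map π: X → X/∼ sends 43 ↦ [43=45], 44 ↦ [44=46], 45 ↦ [43=45], 46 ↦ [44=46].
For each subset V ⊆ X/∼, compute π^{-1}(V) ⊆ X and check whether π^{-1}(V) ∈ τ. V is open in τ_Q iff π^{-1}(V) ∈ τ.
  V = {}: π^{-1}(V) = ∅ ∈ τ ✓.
  V = {[43=45]}: π^{-1}(V) = {43, 45} ∉ τ ✗.
  V = {[44=46]}: π^{-1}(V) = {44, 46} ∈ τ ✓.
  V = {[43=45], [44=46]}: π^{-1}(V) = {43, 44, 45, 46} ∈ τ ✓.
Open sets in the quotient: τ_Q = {{}, {[44=46]}, {[43=45], [44=46]}} (3 elements).


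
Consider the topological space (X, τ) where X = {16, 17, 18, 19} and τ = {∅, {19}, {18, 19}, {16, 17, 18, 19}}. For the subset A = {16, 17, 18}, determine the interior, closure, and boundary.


int(A) = ∅, cl(A) = {16, 17, 18}, ∂A = {16, 17, 18}.

Closed sets in (X, τ) are complements of opens:
  closed(X, τ) = {∅, {16, 17}, {16, 17, 18}, {16, 17, 18, 19}}.
int(A) = ⋃ {U ∈ τ : U ⊆ A}. Opens contained in A: ∅.
Taking the union of these: int(A) = ∅.
cl(A) = ⋂ {C closed : A ⊆ C}. Closed sets containing A: {16, 17, 18}, {16, 17, 18, 19}.
Intersecting these: cl(A) = {16, 17, 18}.
∂A = cl(A) ∖ int(A) = {16, 17, 18} ∖ ∅ = {16, 17, 18}.


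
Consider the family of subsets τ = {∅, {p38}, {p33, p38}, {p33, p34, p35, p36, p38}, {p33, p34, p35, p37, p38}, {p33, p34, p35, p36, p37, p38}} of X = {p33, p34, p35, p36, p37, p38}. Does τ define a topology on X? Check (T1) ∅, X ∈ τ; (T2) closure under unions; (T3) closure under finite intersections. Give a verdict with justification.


τ is NOT a topology on X.

Axiom (T1): ∅ ∈ τ? Yes; X ∈ τ? Yes.
Axiom (T2/T3): check pairwise unions and intersections of members of τ.
Counterexample for (T3): {p33, p34, p35, p36, p38} ∩ {p33, p34, p35, p37, p38} = {p33, p34, p35, p38} ∉ τ. Therefore τ is NOT a topology.
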